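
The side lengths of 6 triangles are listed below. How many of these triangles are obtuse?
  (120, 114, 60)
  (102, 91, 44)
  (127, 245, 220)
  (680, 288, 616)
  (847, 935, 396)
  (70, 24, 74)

1

(120,114,60): 60²+114² = 16596 > 14400 = 120² → acute
(102,91,44): 44²+91² = 10217 < 10404 = 102² → obtuse
(127,245,220): 127²+220² = 64529 > 60025 = 245² → acute
(680,288,616): 288²+616² = 462400 = 680² → right
(847,935,396): 396²+847² = 874225 = 935² → right
(70,24,74): 24²+70² = 5476 = 74² → right
1 of the 6 is obtuse.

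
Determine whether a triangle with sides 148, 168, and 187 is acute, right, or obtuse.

Compare the square of the longest side to the sum of squares of the other two: 148² + 168² = 50128 > 34969 = 187².

acute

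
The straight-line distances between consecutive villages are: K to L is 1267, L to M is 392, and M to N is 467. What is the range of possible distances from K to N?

The maximum is all hops collinear in one direction: 1267 + 392 + 467 = 2126.
The longest hop is 1267; the others sum to 859. Folding the others back against it leaves at least 1267 − 859 = 408.

408 ≤ KN ≤ 2126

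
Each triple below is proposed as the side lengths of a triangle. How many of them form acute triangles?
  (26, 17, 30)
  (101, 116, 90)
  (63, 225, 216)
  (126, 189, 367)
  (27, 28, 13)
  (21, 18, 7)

3

(26,17,30): 17²+26² = 965 > 900 = 30² → acute
(101,116,90): 90²+101² = 18301 > 13456 = 116² → acute
(63,225,216): 63²+216² = 50625 = 225² → right
(126,189,367): 126+189 ≤ 367, not a triangle
(27,28,13): 13²+27² = 898 > 784 = 28² → acute
(21,18,7): 7²+18² = 373 < 441 = 21² → obtuse
3 of the 6 are acute.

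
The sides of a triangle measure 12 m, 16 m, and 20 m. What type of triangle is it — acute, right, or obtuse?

Compare the square of the longest side to the sum of squares of the other two: 12² + 16² = 400 = 20².

right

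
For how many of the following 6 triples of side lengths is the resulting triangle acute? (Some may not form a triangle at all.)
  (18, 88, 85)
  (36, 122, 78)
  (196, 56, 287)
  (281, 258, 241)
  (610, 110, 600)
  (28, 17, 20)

(18,88,85): 18²+85² = 7549 < 7744 = 88² → obtuse
(36,122,78): 36+78 ≤ 122, not a triangle
(196,56,287): 56+196 ≤ 287, not a triangle
(281,258,241): 241²+258² = 124645 > 78961 = 281² → acute
(610,110,600): 110²+600² = 372100 = 610² → right
(28,17,20): 17²+20² = 689 < 784 = 28² → obtuse
1 of the 6 is acute.

1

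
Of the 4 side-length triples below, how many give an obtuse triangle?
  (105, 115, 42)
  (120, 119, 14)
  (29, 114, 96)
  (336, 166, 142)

(105,115,42): 42²+105² = 12789 < 13225 = 115² → obtuse
(120,119,14): 14²+119² = 14357 < 14400 = 120² → obtuse
(29,114,96): 29²+96² = 10057 < 12996 = 114² → obtuse
(336,166,142): 142+166 ≤ 336, not a triangle
3 of the 4 are obtuse.

3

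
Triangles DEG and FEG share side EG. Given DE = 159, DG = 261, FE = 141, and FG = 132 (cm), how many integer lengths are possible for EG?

From triangle DEG: 102 < EG < 420.
From triangle FEG: 9 < EG < 273.
Intersection: 102 < EG < 273, so integers 103 through 272: 170 values.

170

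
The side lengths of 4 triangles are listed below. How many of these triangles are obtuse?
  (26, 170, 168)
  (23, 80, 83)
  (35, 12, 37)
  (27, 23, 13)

1

(26,170,168): 26²+168² = 28900 = 170² → right
(23,80,83): 23²+80² = 6929 > 6889 = 83² → acute
(35,12,37): 12²+35² = 1369 = 37² → right
(27,23,13): 13²+23² = 698 < 729 = 27² → obtuse
1 of the 4 is obtuse.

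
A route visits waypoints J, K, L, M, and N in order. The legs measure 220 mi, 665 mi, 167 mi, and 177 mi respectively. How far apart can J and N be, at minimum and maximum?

The maximum is all hops collinear in one direction: 220 + 665 + 167 + 177 = 1229.
The longest hop is 665; the others sum to 564. Folding the others back against it leaves at least 665 − 564 = 101.

101 ≤ JN ≤ 1229 mi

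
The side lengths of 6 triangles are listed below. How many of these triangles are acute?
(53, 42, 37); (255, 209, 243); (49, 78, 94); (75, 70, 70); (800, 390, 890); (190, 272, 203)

4

(53,42,37): 37²+42² = 3133 > 2809 = 53² → acute
(255,209,243): 209²+243² = 102730 > 65025 = 255² → acute
(49,78,94): 49²+78² = 8485 < 8836 = 94² → obtuse
(75,70,70): 70²+70² = 9800 > 5625 = 75² → acute
(800,390,890): 390²+800² = 792100 = 890² → right
(190,272,203): 190²+203² = 77309 > 73984 = 272² → acute
4 of the 6 are acute.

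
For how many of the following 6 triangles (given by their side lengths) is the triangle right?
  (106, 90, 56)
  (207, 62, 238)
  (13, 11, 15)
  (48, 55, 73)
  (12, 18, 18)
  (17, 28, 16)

2

(106,90,56): 56²+90² = 11236 = 106² → right
(207,62,238): 62²+207² = 46693 < 56644 = 238² → obtuse
(13,11,15): 11²+13² = 290 > 225 = 15² → acute
(48,55,73): 48²+55² = 5329 = 73² → right
(12,18,18): 12²+18² = 468 > 324 = 18² → acute
(17,28,16): 16²+17² = 545 < 784 = 28² → obtuse
2 of the 6 are right.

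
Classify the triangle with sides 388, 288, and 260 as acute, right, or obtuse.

Compare the square of the longest side to the sum of squares of the other two: 260² + 288² = 150544 = 388².

right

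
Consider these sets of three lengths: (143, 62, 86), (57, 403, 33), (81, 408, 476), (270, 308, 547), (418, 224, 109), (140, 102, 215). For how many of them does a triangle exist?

(62,86,143): 62+86 > 143 → valid
(33,57,403): 33+57 ≤ 403 → not valid
(81,408,476): 81+408 > 476 → valid
(270,308,547): 270+308 > 547 → valid
(109,224,418): 109+224 ≤ 418 → not valid
(102,140,215): 102+140 > 215 → valid
4 of the 6 triples form a triangle.

4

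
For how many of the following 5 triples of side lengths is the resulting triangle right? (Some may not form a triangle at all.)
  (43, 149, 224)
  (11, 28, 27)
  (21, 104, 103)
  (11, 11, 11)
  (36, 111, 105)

(43,149,224): 43+149 ≤ 224, not a triangle
(11,28,27): 11²+27² = 850 > 784 = 28² → acute
(21,104,103): 21²+103² = 11050 > 10816 = 104² → acute
(11,11,11): 11²+11² = 242 > 121 = 11² → acute
(36,111,105): 36²+105² = 12321 = 111² → right
1 of the 5 is right.

1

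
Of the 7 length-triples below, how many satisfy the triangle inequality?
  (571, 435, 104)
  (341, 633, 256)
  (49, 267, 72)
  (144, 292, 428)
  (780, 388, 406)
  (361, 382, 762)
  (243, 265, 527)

(104,435,571): 104+435 ≤ 571 → not valid
(256,341,633): 256+341 ≤ 633 → not valid
(49,72,267): 49+72 ≤ 267 → not valid
(144,292,428): 144+292 > 428 → valid
(388,406,780): 388+406 > 780 → valid
(361,382,762): 361+382 ≤ 762 → not valid
(243,265,527): 243+265 ≤ 527 → not valid
2 of the 7 triples form a triangle.

2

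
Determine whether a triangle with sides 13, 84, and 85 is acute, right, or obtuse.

right

Compare the square of the longest side to the sum of squares of the other two: 13² + 84² = 7225 = 85².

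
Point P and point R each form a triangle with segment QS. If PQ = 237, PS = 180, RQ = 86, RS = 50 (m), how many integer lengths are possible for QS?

From triangle PQS: 57 < QS < 417.
From triangle RQS: 36 < QS < 136.
Intersection: 57 < QS < 136, so integers 58 through 135: 78 values.

78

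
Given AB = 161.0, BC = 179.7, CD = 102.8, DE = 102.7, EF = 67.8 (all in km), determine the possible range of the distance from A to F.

The maximum is all hops collinear in one direction: 161.0 + 179.7 + 102.8 + 102.7 + 67.8 = 614.0.
The longest hop is 179.7; the others sum to 434.3. Since 179.7 ≤ 434.3, the path can fold back on itself completely, so the minimum distance is 0.

0 ≤ AF ≤ 614.0 km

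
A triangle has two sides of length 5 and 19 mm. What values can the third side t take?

By the triangle inequality, t must be less than 5 + 19 = 24 and greater than |5 − 19| = 14.

14 < t < 24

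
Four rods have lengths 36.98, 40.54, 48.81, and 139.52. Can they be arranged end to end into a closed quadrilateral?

No

For a quadrilateral, each side must be shorter than the sum of the others.
Here the longest side is 139.52, but the remaining 3 sides sum to only 126.33.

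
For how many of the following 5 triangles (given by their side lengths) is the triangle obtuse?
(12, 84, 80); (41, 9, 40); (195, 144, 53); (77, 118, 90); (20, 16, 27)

(12,84,80): 12²+80² = 6544 < 7056 = 84² → obtuse
(41,9,40): 9²+40² = 1681 = 41² → right
(195,144,53): 53²+144² = 23545 < 38025 = 195² → obtuse
(77,118,90): 77²+90² = 14029 > 13924 = 118² → acute
(20,16,27): 16²+20² = 656 < 729 = 27² → obtuse
3 of the 5 are obtuse.

3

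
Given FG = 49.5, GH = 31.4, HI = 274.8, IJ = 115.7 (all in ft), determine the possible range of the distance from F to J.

78.2 ≤ FJ ≤ 471.4 ft

The maximum is all hops collinear in one direction: 49.5 + 31.4 + 274.8 + 115.7 = 471.4.
The longest hop is 274.8; the others sum to 196.6. Folding the others back against it leaves at least 274.8 − 196.6 = 78.2.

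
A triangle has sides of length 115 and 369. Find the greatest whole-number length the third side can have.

The third side must be strictly less than 115 + 369 = 484.
The largest integer below 484 is 483.

483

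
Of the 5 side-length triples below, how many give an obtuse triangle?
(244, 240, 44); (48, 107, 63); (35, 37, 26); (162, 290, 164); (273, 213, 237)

2

(244,240,44): 44²+240² = 59536 = 244² → right
(48,107,63): 48²+63² = 6273 < 11449 = 107² → obtuse
(35,37,26): 26²+35² = 1901 > 1369 = 37² → acute
(162,290,164): 162²+164² = 53140 < 84100 = 290² → obtuse
(273,213,237): 213²+237² = 101538 > 74529 = 273² → acute
2 of the 5 are obtuse.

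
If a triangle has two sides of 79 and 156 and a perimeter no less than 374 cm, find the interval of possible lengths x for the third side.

139 ≤ x < 235 cm

Triangle inequality alone gives 77 < x < 235.
The perimeter condition gives x ≥ 374 − 79 − 156 = 139.
Intersecting the two: 139 ≤ x < 235.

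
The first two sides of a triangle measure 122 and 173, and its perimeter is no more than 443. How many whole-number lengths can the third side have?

97

Triangle inequality: 51 < x < 295. Perimeter ≤ 443 gives x ≤ 443 − 122 − 173 = 148.
So 51 < x ≤ 148; integers 52 through 148: 97 values.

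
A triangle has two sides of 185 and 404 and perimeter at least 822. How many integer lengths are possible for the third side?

356

Triangle inequality: 219 < x < 589. Perimeter ≥ 822 gives x ≥ 822 − 185 − 404 = 233.
So 233 ≤ x < 589; integers 233 through 588: 356 values.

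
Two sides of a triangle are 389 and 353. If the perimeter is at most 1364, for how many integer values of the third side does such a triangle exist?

Triangle inequality: 36 < x < 742. Perimeter ≤ 1364 gives x ≤ 1364 − 389 − 353 = 622.
So 36 < x ≤ 622; integers 37 through 622: 586 values.

586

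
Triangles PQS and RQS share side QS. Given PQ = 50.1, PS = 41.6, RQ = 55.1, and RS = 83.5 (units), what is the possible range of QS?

28.4 < QS < 91.7

From triangle PQS: |50.1 − 41.6| < QS < 50.1 + 41.6, i.e. 8.5 < QS < 91.7.
From triangle RQS: 28.4 < QS < 138.6.
Both must hold, so QS lies in the intersection.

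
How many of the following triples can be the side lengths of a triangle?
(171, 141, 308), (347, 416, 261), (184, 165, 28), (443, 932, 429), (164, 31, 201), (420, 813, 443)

(141,171,308): 141+171 > 308 → valid
(261,347,416): 261+347 > 416 → valid
(28,165,184): 28+165 > 184 → valid
(429,443,932): 429+443 ≤ 932 → not valid
(31,164,201): 31+164 ≤ 201 → not valid
(420,443,813): 420+443 > 813 → valid
4 of the 6 triples form a triangle.

4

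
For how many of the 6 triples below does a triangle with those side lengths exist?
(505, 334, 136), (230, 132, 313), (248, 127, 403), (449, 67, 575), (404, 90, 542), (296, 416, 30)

(136,334,505): 136+334 ≤ 505 → not valid
(132,230,313): 132+230 > 313 → valid
(127,248,403): 127+248 ≤ 403 → not valid
(67,449,575): 67+449 ≤ 575 → not valid
(90,404,542): 90+404 ≤ 542 → not valid
(30,296,416): 30+296 ≤ 416 → not valid
1 of the 6 triples forms a triangle.

1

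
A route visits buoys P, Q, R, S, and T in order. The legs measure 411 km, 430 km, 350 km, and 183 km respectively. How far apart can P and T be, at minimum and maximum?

0 ≤ PT ≤ 1374 km

The maximum is all hops collinear in one direction: 411 + 430 + 350 + 183 = 1374.
The longest hop is 430; the others sum to 944. Since 430 ≤ 944, the path can fold back on itself completely, so the minimum distance is 0.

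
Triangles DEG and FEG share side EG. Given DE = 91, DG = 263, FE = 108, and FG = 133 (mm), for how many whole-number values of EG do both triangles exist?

68

From triangle DEG: 172 < EG < 354.
From triangle FEG: 25 < EG < 241.
Intersection: 172 < EG < 241, so integers 173 through 240: 68 values.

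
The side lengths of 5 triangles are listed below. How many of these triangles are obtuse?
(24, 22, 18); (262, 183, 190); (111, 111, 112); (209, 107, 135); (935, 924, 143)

1

(24,22,18): 18²+22² = 808 > 576 = 24² → acute
(262,183,190): 183²+190² = 69589 > 68644 = 262² → acute
(111,111,112): 111²+111² = 24642 > 12544 = 112² → acute
(209,107,135): 107²+135² = 29674 < 43681 = 209² → obtuse
(935,924,143): 143²+924² = 874225 = 935² → right
1 of the 5 is obtuse.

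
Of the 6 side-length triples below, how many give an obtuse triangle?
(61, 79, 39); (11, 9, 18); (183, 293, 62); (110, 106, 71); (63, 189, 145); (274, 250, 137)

3

(61,79,39): 39²+61² = 5242 < 6241 = 79² → obtuse
(11,9,18): 9²+11² = 202 < 324 = 18² → obtuse
(183,293,62): 62+183 ≤ 293, not a triangle
(110,106,71): 71²+106² = 16277 > 12100 = 110² → acute
(63,189,145): 63²+145² = 24994 < 35721 = 189² → obtuse
(274,250,137): 137²+250² = 81269 > 75076 = 274² → acute
3 of the 6 are obtuse.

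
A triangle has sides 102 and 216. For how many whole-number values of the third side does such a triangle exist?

203

The third side lies in the open interval (114, 318).
Integers from 115 to 317 inclusive: 317 − 115 + 1 = 203.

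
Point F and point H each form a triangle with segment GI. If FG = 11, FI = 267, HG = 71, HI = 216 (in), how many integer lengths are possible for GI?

From triangle FGI: 256 < GI < 278.
From triangle HGI: 145 < GI < 287.
Intersection: 256 < GI < 278, so integers 257 through 277: 21 values.

21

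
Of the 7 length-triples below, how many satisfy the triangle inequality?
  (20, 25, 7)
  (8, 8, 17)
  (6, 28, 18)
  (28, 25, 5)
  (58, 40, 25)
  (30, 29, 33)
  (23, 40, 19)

5

(7,20,25): 7+20 > 25 → valid
(8,8,17): 8+8 ≤ 17 → not valid
(6,18,28): 6+18 ≤ 28 → not valid
(5,25,28): 5+25 > 28 → valid
(25,40,58): 25+40 > 58 → valid
(29,30,33): 29+30 > 33 → valid
(19,23,40): 19+23 > 40 → valid
5 of the 7 triples form a triangle.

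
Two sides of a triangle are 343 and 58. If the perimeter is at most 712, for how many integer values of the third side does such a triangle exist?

Triangle inequality: 285 < x < 401. Perimeter ≤ 712 gives x ≤ 712 − 343 − 58 = 311.
So 285 < x ≤ 311; integers 286 through 311: 26 values.

26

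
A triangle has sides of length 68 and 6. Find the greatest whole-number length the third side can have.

The third side must be strictly less than 68 + 6 = 74.
The largest integer below 74 is 73.

73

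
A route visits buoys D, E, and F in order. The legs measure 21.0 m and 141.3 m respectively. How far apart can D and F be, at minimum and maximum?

120.3 ≤ DF ≤ 162.3 m

By the triangle inequality, |21.0 − 141.3| ≤ DF ≤ 21.0 + 141.3.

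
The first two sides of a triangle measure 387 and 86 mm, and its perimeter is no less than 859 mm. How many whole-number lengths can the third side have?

Triangle inequality: 301 < x < 473. Perimeter ≥ 859 gives x ≥ 859 − 387 − 86 = 386.
So 386 ≤ x < 473; integers 386 through 472: 87 values.

87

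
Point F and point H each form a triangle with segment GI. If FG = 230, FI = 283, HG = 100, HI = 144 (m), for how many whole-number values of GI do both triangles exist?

From triangle FGI: 53 < GI < 513.
From triangle HGI: 44 < GI < 244.
Intersection: 53 < GI < 244, so integers 54 through 243: 190 values.

190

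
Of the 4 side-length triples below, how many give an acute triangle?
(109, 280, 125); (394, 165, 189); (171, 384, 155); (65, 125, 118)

1

(109,280,125): 109+125 ≤ 280, not a triangle
(394,165,189): 165+189 ≤ 394, not a triangle
(171,384,155): 155+171 ≤ 384, not a triangle
(65,125,118): 65²+118² = 18149 > 15625 = 125² → acute
1 of the 4 is acute.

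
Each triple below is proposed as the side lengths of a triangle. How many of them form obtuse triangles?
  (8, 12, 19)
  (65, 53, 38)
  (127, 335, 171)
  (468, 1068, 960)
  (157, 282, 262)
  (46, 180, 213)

(8,12,19): 8²+12² = 208 < 361 = 19² → obtuse
(65,53,38): 38²+53² = 4253 > 4225 = 65² → acute
(127,335,171): 127+171 ≤ 335, not a triangle
(468,1068,960): 468²+960² = 1140624 = 1068² → right
(157,282,262): 157²+262² = 93293 > 79524 = 282² → acute
(46,180,213): 46²+180² = 34516 < 45369 = 213² → obtuse
2 of the 6 are obtuse.

2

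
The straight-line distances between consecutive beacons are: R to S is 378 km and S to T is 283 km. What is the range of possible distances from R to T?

95 ≤ RT ≤ 661 km

By the triangle inequality, |378 − 283| ≤ RT ≤ 378 + 283.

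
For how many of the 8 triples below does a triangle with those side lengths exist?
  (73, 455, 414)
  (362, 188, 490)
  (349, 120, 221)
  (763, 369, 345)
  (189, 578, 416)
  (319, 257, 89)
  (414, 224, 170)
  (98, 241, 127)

(73,414,455): 73+414 > 455 → valid
(188,362,490): 188+362 > 490 → valid
(120,221,349): 120+221 ≤ 349 → not valid
(345,369,763): 345+369 ≤ 763 → not valid
(189,416,578): 189+416 > 578 → valid
(89,257,319): 89+257 > 319 → valid
(170,224,414): 170+224 ≤ 414 → not valid
(98,127,241): 98+127 ≤ 241 → not valid
4 of the 8 triples form a triangle.

4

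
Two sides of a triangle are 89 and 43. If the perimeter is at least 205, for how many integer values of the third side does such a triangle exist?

Triangle inequality: 46 < x < 132. Perimeter ≥ 205 gives x ≥ 205 − 89 − 43 = 73.
So 73 ≤ x < 132; integers 73 through 131: 59 values.

59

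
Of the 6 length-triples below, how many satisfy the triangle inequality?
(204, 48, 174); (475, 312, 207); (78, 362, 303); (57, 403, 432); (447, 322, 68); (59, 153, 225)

4

(48,174,204): 48+174 > 204 → valid
(207,312,475): 207+312 > 475 → valid
(78,303,362): 78+303 > 362 → valid
(57,403,432): 57+403 > 432 → valid
(68,322,447): 68+322 ≤ 447 → not valid
(59,153,225): 59+153 ≤ 225 → not valid
4 of the 6 triples form a triangle.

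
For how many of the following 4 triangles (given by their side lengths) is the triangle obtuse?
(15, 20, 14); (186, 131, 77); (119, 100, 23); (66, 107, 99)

2

(15,20,14): 14²+15² = 421 > 400 = 20² → acute
(186,131,77): 77²+131² = 23090 < 34596 = 186² → obtuse
(119,100,23): 23²+100² = 10529 < 14161 = 119² → obtuse
(66,107,99): 66²+99² = 14157 > 11449 = 107² → acute
2 of the 4 are obtuse.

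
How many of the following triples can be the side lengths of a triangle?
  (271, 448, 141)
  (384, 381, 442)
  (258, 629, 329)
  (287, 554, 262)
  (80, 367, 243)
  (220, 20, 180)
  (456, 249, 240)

(141,271,448): 141+271 ≤ 448 → not valid
(381,384,442): 381+384 > 442 → valid
(258,329,629): 258+329 ≤ 629 → not valid
(262,287,554): 262+287 ≤ 554 → not valid
(80,243,367): 80+243 ≤ 367 → not valid
(20,180,220): 20+180 ≤ 220 → not valid
(240,249,456): 240+249 > 456 → valid
2 of the 7 triples form a triangle.

2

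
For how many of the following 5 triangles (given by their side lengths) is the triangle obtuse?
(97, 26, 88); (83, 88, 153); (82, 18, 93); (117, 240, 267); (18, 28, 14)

(97,26,88): 26²+88² = 8420 < 9409 = 97² → obtuse
(83,88,153): 83²+88² = 14633 < 23409 = 153² → obtuse
(82,18,93): 18²+82² = 7048 < 8649 = 93² → obtuse
(117,240,267): 117²+240² = 71289 = 267² → right
(18,28,14): 14²+18² = 520 < 784 = 28² → obtuse
4 of the 5 are obtuse.

4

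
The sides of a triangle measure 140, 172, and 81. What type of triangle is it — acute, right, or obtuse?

obtuse

Compare the square of the longest side to the sum of squares of the other two: 81² + 140² = 26161 < 29584 = 172².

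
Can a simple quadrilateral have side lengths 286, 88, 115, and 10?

For a quadrilateral, each side must be shorter than the sum of the others.
Here the longest side is 286, but the remaining 3 sides sum to only 213.

No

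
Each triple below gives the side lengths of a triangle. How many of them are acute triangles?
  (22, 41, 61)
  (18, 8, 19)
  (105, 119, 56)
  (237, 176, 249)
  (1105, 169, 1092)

(22,41,61): 22²+41² = 2165 < 3721 = 61² → obtuse
(18,8,19): 8²+18² = 388 > 361 = 19² → acute
(105,119,56): 56²+105² = 14161 = 119² → right
(237,176,249): 176²+237² = 87145 > 62001 = 249² → acute
(1105,169,1092): 169²+1092² = 1221025 = 1105² → right
2 of the 5 are acute.

2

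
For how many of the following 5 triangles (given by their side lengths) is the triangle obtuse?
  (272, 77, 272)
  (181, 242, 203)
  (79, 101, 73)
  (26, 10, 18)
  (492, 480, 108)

(272,77,272): 77²+272² = 79913 > 73984 = 272² → acute
(181,242,203): 181²+203² = 73970 > 58564 = 242² → acute
(79,101,73): 73²+79² = 11570 > 10201 = 101² → acute
(26,10,18): 10²+18² = 424 < 676 = 26² → obtuse
(492,480,108): 108²+480² = 242064 = 492² → right
1 of the 5 is obtuse.

1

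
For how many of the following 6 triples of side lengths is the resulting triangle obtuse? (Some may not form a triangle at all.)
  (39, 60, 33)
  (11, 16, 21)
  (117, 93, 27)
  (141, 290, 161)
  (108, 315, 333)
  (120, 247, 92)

(39,60,33): 33²+39² = 2610 < 3600 = 60² → obtuse
(11,16,21): 11²+16² = 377 < 441 = 21² → obtuse
(117,93,27): 27²+93² = 9378 < 13689 = 117² → obtuse
(141,290,161): 141²+161² = 45802 < 84100 = 290² → obtuse
(108,315,333): 108²+315² = 110889 = 333² → right
(120,247,92): 92+120 ≤ 247, not a triangle
4 of the 6 are obtuse.

4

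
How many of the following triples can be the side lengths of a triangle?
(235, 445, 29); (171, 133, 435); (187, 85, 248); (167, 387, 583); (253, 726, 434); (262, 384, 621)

(29,235,445): 29+235 ≤ 445 → not valid
(133,171,435): 133+171 ≤ 435 → not valid
(85,187,248): 85+187 > 248 → valid
(167,387,583): 167+387 ≤ 583 → not valid
(253,434,726): 253+434 ≤ 726 → not valid
(262,384,621): 262+384 > 621 → valid
2 of the 6 triples form a triangle.

2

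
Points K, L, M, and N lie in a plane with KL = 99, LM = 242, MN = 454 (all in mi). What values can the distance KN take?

113 ≤ KN ≤ 795 mi

The maximum is all hops collinear in one direction: 99 + 242 + 454 = 795.
The longest hop is 454; the others sum to 341. Folding the others back against it leaves at least 454 − 341 = 113.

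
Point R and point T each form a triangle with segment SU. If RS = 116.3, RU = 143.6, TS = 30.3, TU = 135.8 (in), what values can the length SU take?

From triangle RSU: |116.3 − 143.6| < SU < 116.3 + 143.6, i.e. 27.3 < SU < 259.9.
From triangle TSU: 105.5 < SU < 166.1.
Both must hold, so SU lies in the intersection.

105.5 < SU < 166.1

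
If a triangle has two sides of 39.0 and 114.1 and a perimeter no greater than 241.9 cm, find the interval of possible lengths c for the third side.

75.1 < c ≤ 88.8

Triangle inequality alone gives 75.1 < c < 153.1.
The perimeter condition gives c ≤ 241.9 − 39.0 − 114.1 = 88.8.
Intersecting the two: 75.1 < c ≤ 88.8.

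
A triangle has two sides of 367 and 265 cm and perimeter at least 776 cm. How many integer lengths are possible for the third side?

488

Triangle inequality: 102 < x < 632. Perimeter ≥ 776 gives x ≥ 776 − 367 − 265 = 144.
So 144 ≤ x < 632; integers 144 through 631: 488 values.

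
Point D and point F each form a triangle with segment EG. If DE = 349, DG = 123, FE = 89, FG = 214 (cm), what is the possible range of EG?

From triangle DEG: |349 − 123| < EG < 349 + 123, i.e. 226 < EG < 472.
From triangle FEG: 125 < EG < 303.
Both must hold, so EG lies in the intersection.

226 < EG < 303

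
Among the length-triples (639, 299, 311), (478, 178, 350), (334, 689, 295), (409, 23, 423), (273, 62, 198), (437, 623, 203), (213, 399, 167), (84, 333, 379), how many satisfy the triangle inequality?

4

(299,311,639): 299+311 ≤ 639 → not valid
(178,350,478): 178+350 > 478 → valid
(295,334,689): 295+334 ≤ 689 → not valid
(23,409,423): 23+409 > 423 → valid
(62,198,273): 62+198 ≤ 273 → not valid
(203,437,623): 203+437 > 623 → valid
(167,213,399): 167+213 ≤ 399 → not valid
(84,333,379): 84+333 > 379 → valid
4 of the 8 triples form a triangle.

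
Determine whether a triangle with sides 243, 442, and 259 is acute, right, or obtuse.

obtuse

Compare the square of the longest side to the sum of squares of the other two: 243² + 259² = 126130 < 195364 = 442².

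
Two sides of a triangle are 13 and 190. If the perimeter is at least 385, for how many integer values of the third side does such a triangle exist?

Triangle inequality: 177 < x < 203. Perimeter ≥ 385 gives x ≥ 385 − 13 − 190 = 182.
So 182 ≤ x < 203; integers 182 through 202: 21 values.

21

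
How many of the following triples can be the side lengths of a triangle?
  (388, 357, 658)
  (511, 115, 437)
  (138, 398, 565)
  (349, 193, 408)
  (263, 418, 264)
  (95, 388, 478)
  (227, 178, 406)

(357,388,658): 357+388 > 658 → valid
(115,437,511): 115+437 > 511 → valid
(138,398,565): 138+398 ≤ 565 → not valid
(193,349,408): 193+349 > 408 → valid
(263,264,418): 263+264 > 418 → valid
(95,388,478): 95+388 > 478 → valid
(178,227,406): 178+227 ≤ 406 → not valid
5 of the 7 triples form a triangle.

5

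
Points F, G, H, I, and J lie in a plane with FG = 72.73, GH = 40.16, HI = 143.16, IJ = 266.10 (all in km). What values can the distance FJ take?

The maximum is all hops collinear in one direction: 72.73 + 40.16 + 143.16 + 266.10 = 522.15.
The longest hop is 266.10; the others sum to 256.05. Folding the others back against it leaves at least 266.10 − 256.05 = 10.05.

10.05 ≤ FJ ≤ 522.15 km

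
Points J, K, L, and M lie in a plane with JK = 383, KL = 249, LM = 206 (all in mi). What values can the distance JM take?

0 ≤ JM ≤ 838 mi

The maximum is all hops collinear in one direction: 383 + 249 + 206 = 838.
The longest hop is 383; the others sum to 455. Since 383 ≤ 455, the path can fold back on itself completely, so the minimum distance is 0.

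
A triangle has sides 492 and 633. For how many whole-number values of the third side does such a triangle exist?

The third side lies in the open interval (141, 1125).
Integers from 142 to 1124 inclusive: 1124 − 142 + 1 = 983.

983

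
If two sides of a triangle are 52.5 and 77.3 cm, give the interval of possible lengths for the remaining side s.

24.8 < s < 129.8 (cm)

By the triangle inequality, s must be less than 52.5 + 77.3 = 129.8 and greater than |52.5 − 77.3| = 24.8.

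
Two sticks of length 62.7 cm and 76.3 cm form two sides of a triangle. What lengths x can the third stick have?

13.6 < x < 139.0 (cm)

By the triangle inequality, x must be less than 62.7 + 76.3 = 139.0 and greater than |62.7 − 76.3| = 13.6.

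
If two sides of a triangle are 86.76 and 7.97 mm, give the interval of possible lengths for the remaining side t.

78.79 < t < 94.73 (mm)

By the triangle inequality, t must be less than 86.76 + 7.97 = 94.73 and greater than |86.76 − 7.97| = 78.79.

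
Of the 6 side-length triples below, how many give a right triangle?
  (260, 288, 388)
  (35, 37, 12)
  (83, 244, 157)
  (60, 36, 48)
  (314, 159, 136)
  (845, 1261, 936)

(260,288,388): 260²+288² = 150544 = 388² → right
(35,37,12): 12²+35² = 1369 = 37² → right
(83,244,157): 83+157 ≤ 244, not a triangle
(60,36,48): 36²+48² = 3600 = 60² → right
(314,159,136): 136+159 ≤ 314, not a triangle
(845,1261,936): 845²+936² = 1590121 = 1261² → right
4 of the 6 are right.

4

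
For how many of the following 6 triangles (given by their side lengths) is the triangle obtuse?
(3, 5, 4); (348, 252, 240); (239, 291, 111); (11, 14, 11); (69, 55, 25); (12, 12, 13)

(3,5,4): 3²+4² = 25 = 5² → right
(348,252,240): 240²+252² = 121104 = 348² → right
(239,291,111): 111²+239² = 69442 < 84681 = 291² → obtuse
(11,14,11): 11²+11² = 242 > 196 = 14² → acute
(69,55,25): 25²+55² = 3650 < 4761 = 69² → obtuse
(12,12,13): 12²+12² = 288 > 169 = 13² → acute
2 of the 6 are obtuse.

2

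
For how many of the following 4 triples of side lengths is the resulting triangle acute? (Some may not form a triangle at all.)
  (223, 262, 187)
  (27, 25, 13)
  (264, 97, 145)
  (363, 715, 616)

2

(223,262,187): 187²+223² = 84698 > 68644 = 262² → acute
(27,25,13): 13²+25² = 794 > 729 = 27² → acute
(264,97,145): 97+145 ≤ 264, not a triangle
(363,715,616): 363²+616² = 511225 = 715² → right
2 of the 4 are acute.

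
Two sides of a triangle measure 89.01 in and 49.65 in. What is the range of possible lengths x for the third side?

39.36 < x < 138.66 (in)

By the triangle inequality, x must be less than 89.01 + 49.65 = 138.66 and greater than |89.01 − 49.65| = 39.36.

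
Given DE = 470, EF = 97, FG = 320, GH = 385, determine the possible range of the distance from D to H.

The maximum is all hops collinear in one direction: 470 + 97 + 320 + 385 = 1272.
The longest hop is 470; the others sum to 802. Since 470 ≤ 802, the path can fold back on itself completely, so the minimum distance is 0.

0 ≤ DH ≤ 1272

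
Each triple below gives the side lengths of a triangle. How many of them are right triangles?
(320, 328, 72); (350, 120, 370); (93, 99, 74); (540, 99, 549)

3

(320,328,72): 72²+320² = 107584 = 328² → right
(350,120,370): 120²+350² = 136900 = 370² → right
(93,99,74): 74²+93² = 14125 > 9801 = 99² → acute
(540,99,549): 99²+540² = 301401 = 549² → right
3 of the 4 are right.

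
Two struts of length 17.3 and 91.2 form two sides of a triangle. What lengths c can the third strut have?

By the triangle inequality, c must be less than 17.3 + 91.2 = 108.5 and greater than |17.3 − 91.2| = 73.9.

73.9 < c < 108.5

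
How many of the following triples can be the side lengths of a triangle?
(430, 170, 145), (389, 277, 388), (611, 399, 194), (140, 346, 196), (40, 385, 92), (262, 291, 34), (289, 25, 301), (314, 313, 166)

(145,170,430): 145+170 ≤ 430 → not valid
(277,388,389): 277+388 > 389 → valid
(194,399,611): 194+399 ≤ 611 → not valid
(140,196,346): 140+196 ≤ 346 → not valid
(40,92,385): 40+92 ≤ 385 → not valid
(34,262,291): 34+262 > 291 → valid
(25,289,301): 25+289 > 301 → valid
(166,313,314): 166+313 > 314 → valid
4 of the 8 triples form a triangle.

4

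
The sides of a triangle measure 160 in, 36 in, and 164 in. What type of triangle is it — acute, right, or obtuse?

right

Compare the square of the longest side to the sum of squares of the other two: 36² + 160² = 26896 = 164².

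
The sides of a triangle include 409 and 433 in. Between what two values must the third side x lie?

By the triangle inequality, x must be less than 409 + 433 = 842 and greater than |409 − 433| = 24.

24 < x < 842 (in)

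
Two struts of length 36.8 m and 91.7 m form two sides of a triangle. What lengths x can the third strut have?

54.9 < x < 128.5

By the triangle inequality, x must be less than 36.8 + 91.7 = 128.5 and greater than |36.8 − 91.7| = 54.9.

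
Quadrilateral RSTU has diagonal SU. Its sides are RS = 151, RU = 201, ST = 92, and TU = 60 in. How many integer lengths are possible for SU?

From triangle RSU: 50 < SU < 352.
From triangle TSU: 32 < SU < 152.
Intersection: 50 < SU < 152, so integers 51 through 151: 101 values.

101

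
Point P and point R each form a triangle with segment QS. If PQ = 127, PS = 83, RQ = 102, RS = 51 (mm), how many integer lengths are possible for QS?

From triangle PQS: 44 < QS < 210.
From triangle RQS: 51 < QS < 153.
Intersection: 51 < QS < 153, so integers 52 through 152: 101 values.

101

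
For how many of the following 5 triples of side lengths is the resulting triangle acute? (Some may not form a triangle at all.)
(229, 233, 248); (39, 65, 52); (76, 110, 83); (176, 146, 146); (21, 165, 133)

(229,233,248): 229²+233² = 106730 > 61504 = 248² → acute
(39,65,52): 39²+52² = 4225 = 65² → right
(76,110,83): 76²+83² = 12665 > 12100 = 110² → acute
(176,146,146): 146²+146² = 42632 > 30976 = 176² → acute
(21,165,133): 21+133 ≤ 165, not a triangle
3 of the 5 are acute.

3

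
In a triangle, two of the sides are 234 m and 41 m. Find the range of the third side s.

By the triangle inequality, s must be less than 234 + 41 = 275 and greater than |234 − 41| = 193.

193 < s < 275 (m)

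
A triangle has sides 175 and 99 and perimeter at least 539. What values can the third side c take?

265 ≤ c < 274

Triangle inequality alone gives 76 < c < 274.
The perimeter condition gives c ≥ 539 − 175 − 99 = 265.
Intersecting the two: 265 ≤ c < 274.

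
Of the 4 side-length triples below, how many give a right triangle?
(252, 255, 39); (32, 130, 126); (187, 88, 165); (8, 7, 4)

(252,255,39): 39²+252² = 65025 = 255² → right
(32,130,126): 32²+126² = 16900 = 130² → right
(187,88,165): 88²+165² = 34969 = 187² → right
(8,7,4): 4²+7² = 65 > 64 = 8² → acute
3 of the 4 are right.

3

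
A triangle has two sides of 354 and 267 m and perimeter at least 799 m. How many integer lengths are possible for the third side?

443

Triangle inequality: 87 < x < 621. Perimeter ≥ 799 gives x ≥ 799 − 354 − 267 = 178.
So 178 ≤ x < 621; integers 178 through 620: 443 values.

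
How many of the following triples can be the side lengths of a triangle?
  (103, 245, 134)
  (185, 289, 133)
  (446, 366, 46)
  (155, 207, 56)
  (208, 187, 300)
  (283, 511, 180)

(103,134,245): 103+134 ≤ 245 → not valid
(133,185,289): 133+185 > 289 → valid
(46,366,446): 46+366 ≤ 446 → not valid
(56,155,207): 56+155 > 207 → valid
(187,208,300): 187+208 > 300 → valid
(180,283,511): 180+283 ≤ 511 → not valid
3 of the 6 triples form a triangle.

3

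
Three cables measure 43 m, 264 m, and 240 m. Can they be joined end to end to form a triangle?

The longest side is 264, and the other two sum to 283.
Since 283 > 264, the triangle inequality holds.

Yes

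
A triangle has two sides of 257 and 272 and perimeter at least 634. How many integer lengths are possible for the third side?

424

Triangle inequality: 15 < x < 529. Perimeter ≥ 634 gives x ≥ 634 − 257 − 272 = 105.
So 105 ≤ x < 529; integers 105 through 528: 424 values.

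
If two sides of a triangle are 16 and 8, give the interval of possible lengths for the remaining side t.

8 < t < 24

By the triangle inequality, t must be less than 16 + 8 = 24 and greater than |16 − 8| = 8.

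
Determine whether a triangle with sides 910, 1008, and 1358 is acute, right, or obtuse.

Compare the square of the longest side to the sum of squares of the other two: 910² + 1008² = 1844164 = 1358².

right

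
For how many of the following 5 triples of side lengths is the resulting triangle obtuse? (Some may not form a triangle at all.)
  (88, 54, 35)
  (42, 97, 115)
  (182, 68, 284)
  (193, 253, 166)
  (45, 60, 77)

(88,54,35): 35²+54² = 4141 < 7744 = 88² → obtuse
(42,97,115): 42²+97² = 11173 < 13225 = 115² → obtuse
(182,68,284): 68+182 ≤ 284, not a triangle
(193,253,166): 166²+193² = 64805 > 64009 = 253² → acute
(45,60,77): 45²+60² = 5625 < 5929 = 77² → obtuse
3 of the 5 are obtuse.

3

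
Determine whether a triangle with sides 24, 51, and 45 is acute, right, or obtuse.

Compare the square of the longest side to the sum of squares of the other two: 24² + 45² = 2601 = 51².

right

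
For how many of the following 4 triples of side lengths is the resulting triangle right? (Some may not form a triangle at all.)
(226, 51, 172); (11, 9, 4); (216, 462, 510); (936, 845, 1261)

2

(226,51,172): 51+172 ≤ 226, not a triangle
(11,9,4): 4²+9² = 97 < 121 = 11² → obtuse
(216,462,510): 216²+462² = 260100 = 510² → right
(936,845,1261): 845²+936² = 1590121 = 1261² → right
2 of the 4 are right.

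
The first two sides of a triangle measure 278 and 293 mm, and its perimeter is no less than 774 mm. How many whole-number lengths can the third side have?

368

Triangle inequality: 15 < x < 571. Perimeter ≥ 774 gives x ≥ 774 − 278 − 293 = 203.
So 203 ≤ x < 571; integers 203 through 570: 368 values.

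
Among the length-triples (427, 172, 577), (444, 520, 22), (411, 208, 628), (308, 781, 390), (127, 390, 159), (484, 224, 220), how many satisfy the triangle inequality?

1

(172,427,577): 172+427 > 577 → valid
(22,444,520): 22+444 ≤ 520 → not valid
(208,411,628): 208+411 ≤ 628 → not valid
(308,390,781): 308+390 ≤ 781 → not valid
(127,159,390): 127+159 ≤ 390 → not valid
(220,224,484): 220+224 ≤ 484 → not valid
1 of the 6 triples forms a triangle.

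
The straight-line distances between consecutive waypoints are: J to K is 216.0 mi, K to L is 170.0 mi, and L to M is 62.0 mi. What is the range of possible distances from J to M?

The maximum is all hops collinear in one direction: 216.0 + 170.0 + 62.0 = 448.0.
The longest hop is 216.0; the others sum to 232.0. Since 216.0 ≤ 232.0, the path can fold back on itself completely, so the minimum distance is 0.

0 ≤ JM ≤ 448.0 mi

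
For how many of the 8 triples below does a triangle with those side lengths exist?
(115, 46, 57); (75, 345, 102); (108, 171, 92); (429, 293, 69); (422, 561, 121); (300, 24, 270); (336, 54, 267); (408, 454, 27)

1

(46,57,115): 46+57 ≤ 115 → not valid
(75,102,345): 75+102 ≤ 345 → not valid
(92,108,171): 92+108 > 171 → valid
(69,293,429): 69+293 ≤ 429 → not valid
(121,422,561): 121+422 ≤ 561 → not valid
(24,270,300): 24+270 ≤ 300 → not valid
(54,267,336): 54+267 ≤ 336 → not valid
(27,408,454): 27+408 ≤ 454 → not valid
1 of the 8 triples forms a triangle.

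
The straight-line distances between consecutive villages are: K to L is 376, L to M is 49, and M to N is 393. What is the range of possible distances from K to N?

0 ≤ KN ≤ 818

The maximum is all hops collinear in one direction: 376 + 49 + 393 = 818.
The longest hop is 393; the others sum to 425. Since 393 ≤ 425, the path can fold back on itself completely, so the minimum distance is 0.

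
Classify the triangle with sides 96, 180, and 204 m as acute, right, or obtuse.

right

Compare the square of the longest side to the sum of squares of the other two: 96² + 180² = 41616 = 204².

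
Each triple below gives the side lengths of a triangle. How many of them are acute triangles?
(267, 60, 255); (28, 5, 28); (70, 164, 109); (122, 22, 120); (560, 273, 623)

1

(267,60,255): 60²+255² = 68625 < 71289 = 267² → obtuse
(28,5,28): 5²+28² = 809 > 784 = 28² → acute
(70,164,109): 70²+109² = 16781 < 26896 = 164² → obtuse
(122,22,120): 22²+120² = 14884 = 122² → right
(560,273,623): 273²+560² = 388129 = 623² → right
1 of the 5 is acute.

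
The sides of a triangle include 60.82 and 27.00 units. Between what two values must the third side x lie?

33.82 < x < 87.82

By the triangle inequality, x must be less than 60.82 + 27.00 = 87.82 and greater than |60.82 − 27.00| = 33.82.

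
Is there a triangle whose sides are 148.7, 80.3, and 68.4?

No

The two shorter sides sum to 148.7, exactly equal to the longest side 148.7.
That gives only a degenerate (flat) triangle — the inequality must be strict.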